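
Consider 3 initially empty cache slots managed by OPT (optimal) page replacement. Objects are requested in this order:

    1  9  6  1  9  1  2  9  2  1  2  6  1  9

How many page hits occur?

1 -> fault, frames {1}
9 -> fault, frames {1,9}
6 -> fault, frames {1,9,6}
1 -> hit
9 -> hit
1 -> hit
2 -> fault, evict 6, frames {1,9,2}
9 -> hit
2 -> hit
1 -> hit
2 -> hit
6 -> fault, evict 2, frames {1,9,6}
1 -> hit
9 -> hit
Hits: 9.

9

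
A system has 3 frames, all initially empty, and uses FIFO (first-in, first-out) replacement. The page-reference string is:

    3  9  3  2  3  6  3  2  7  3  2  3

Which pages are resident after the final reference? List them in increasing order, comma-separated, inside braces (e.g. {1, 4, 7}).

{2, 3, 7}

3: miss, frames [3]
9: miss, frames [3, 9]
3: hit
2: miss, frames [3, 9, 2]
3: hit
6: miss, evict 3, frames [9, 2, 6]
3: miss, evict 9, frames [2, 6, 3]
2: hit
7: miss, evict 2, frames [6, 3, 7]
3: hit
2: miss, evict 6, frames [3, 7, 2]
3: hit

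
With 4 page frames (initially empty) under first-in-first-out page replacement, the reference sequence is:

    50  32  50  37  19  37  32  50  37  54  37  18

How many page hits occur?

6

50: miss, frames {50}
32: miss, frames {50,32}
50: hit
37: miss, frames {50,32,37}
19: miss, frames {50,32,37,19}
37: hit
32: hit
50: hit
37: hit
54: miss, evict 50, frames {32,37,19,54}
37: hit
18: miss, evict 32, frames {37,19,54,18}
Hits: 6.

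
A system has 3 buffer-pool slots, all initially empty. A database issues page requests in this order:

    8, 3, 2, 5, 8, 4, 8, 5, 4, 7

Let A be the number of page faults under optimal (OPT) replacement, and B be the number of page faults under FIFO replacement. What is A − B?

Under OPT: F F F F . F . . . F → 6 faults.
Under FIFO: F F F F F F . . . F → 7 faults.
A − B = 6 − 7 = -1.

-1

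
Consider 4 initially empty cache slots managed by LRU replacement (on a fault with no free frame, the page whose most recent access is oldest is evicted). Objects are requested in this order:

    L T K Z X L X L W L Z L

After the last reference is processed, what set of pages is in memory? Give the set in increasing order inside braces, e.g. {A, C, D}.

L → miss, frames [L]
T → miss, frames [L, T]
K → miss, frames [L, T, K]
Z → miss, frames [L, T, K, Z]
X → miss, evict L, frames [T, K, Z, X]
L → miss, evict T, frames [K, Z, X, L]
X → hit
L → hit
W → miss, evict K, frames [Z, X, L, W]
L → hit
Z → hit
L → hit

{L, W, X, Z}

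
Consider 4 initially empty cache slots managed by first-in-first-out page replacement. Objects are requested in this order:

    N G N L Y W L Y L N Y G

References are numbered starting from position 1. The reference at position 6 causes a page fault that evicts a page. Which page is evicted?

pos 1: N: miss, frames (N)
pos 2: G: miss, frames (N G)
pos 3: N: hit
pos 4: L: miss, frames (N G L)
pos 5: Y: miss, frames (N G L Y)
pos 6: W: miss, evict N, frames (G L Y W)
At position 6, page N is evicted.

N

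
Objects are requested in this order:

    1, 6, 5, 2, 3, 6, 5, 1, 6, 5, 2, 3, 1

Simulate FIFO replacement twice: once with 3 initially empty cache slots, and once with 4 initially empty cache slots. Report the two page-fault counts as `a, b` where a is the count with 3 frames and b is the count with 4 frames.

3 frames: F F F F F F F F . . F F . → 10 faults.
4 frames: F F F F F . . F F F F F F → 11 faults.
11 > 10: adding a frame increased faults — Belady's anomaly.

10, 11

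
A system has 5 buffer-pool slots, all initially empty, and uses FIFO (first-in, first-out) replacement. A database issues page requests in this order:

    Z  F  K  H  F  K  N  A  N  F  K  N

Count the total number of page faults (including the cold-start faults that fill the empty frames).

Z -> miss, frames (Z)
F -> miss, frames (Z F)
K -> miss, frames (Z F K)
H -> miss, frames (Z F K H)
F -> hit
K -> hit
N -> miss, frames (Z F K H N)
A -> miss, evict Z, frames (F K H N A)
N -> hit
F -> hit
K -> hit
N -> hit
Page faults: 6.

6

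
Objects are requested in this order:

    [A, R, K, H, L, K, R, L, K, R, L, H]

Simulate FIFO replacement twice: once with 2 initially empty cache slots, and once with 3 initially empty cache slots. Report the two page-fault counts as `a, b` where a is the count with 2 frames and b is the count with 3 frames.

12, 8

2 frames: F F F F F F F F F F F F → 12 faults.
3 frames: F F F F F . F . F . . F → 8 faults.
8 < 12: adding a frame reduced faults, as is typical.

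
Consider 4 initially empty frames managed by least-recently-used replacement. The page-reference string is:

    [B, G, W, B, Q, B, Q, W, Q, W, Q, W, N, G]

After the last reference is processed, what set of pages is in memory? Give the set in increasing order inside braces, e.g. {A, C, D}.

{G, N, Q, W}

B -> fault, frames (B)
G -> fault, frames (B G)
W -> fault, frames (B G W)
B -> hit
Q -> fault, frames (G W B Q)
B -> hit
Q -> hit
W -> hit
Q -> hit
W -> hit
Q -> hit
W -> hit
N -> fault, evict G, frames (B Q W N)
G -> fault, evict B, frames (Q W N G)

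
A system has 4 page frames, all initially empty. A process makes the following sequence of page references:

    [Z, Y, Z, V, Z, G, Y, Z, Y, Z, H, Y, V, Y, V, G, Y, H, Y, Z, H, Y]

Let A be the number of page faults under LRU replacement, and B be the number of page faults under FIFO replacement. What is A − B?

Under LRU: F F . F . F . . . . F . F . . F . . . F . . → 8 faults.
Under FIFO: F F . F . F . . . . F . . . . . . . . F . F → 7 faults.
A − B = 8 − 7 = 1.

1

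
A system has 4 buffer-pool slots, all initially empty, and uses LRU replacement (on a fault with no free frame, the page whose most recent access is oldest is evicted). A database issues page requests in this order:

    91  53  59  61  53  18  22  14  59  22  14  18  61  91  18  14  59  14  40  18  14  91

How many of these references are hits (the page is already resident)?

91 → miss, frames {91}
53 → miss, frames {91,53}
59 → miss, frames {91,53,59}
61 → miss, frames {91,53,59,61}
53 → hit
18 → miss, evict 91, frames {59,61,53,18}
22 → miss, evict 59, frames {61,53,18,22}
14 → miss, evict 61, frames {53,18,22,14}
59 → miss, evict 53, frames {18,22,14,59}
22 → hit
14 → hit
18 → hit
61 → miss, evict 59, frames {22,14,18,61}
91 → miss, evict 22, frames {14,18,61,91}
18 → hit
14 → hit
59 → miss, evict 61, frames {91,18,14,59}
14 → hit
40 → miss, evict 91, frames {18,59,14,40}
18 → hit
14 → hit
91 → miss, evict 59, frames {40,18,14,91}
Hits: 9.

9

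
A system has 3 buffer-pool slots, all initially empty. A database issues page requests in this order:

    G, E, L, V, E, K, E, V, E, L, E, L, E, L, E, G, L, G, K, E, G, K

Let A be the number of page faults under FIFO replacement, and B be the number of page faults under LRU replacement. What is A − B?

Under FIFO: F F F F . F F . . F . . . . . F . . F F . . → 10 faults.
Under LRU: F F F F . F . . . F . . . . . F . . F F . . → 9 faults.
A − B = 10 − 9 = 1.

1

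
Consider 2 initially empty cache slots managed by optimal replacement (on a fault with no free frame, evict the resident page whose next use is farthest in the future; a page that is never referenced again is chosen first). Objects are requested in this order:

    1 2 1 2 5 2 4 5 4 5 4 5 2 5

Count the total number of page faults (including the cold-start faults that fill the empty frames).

1 → miss, frames (1)
2 → miss, frames (1 2)
1 → hit
2 → hit
5 → miss, evict 1, frames (2 5)
2 → hit
4 → miss, evict 2, frames (5 4)
5 → hit
4 → hit
5 → hit
4 → hit
5 → hit
2 → miss, evict 4, frames (5 2)
5 → hit
Page faults: 5.

5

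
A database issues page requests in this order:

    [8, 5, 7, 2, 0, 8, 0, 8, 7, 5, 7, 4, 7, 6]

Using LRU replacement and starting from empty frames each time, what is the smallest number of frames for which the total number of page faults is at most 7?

5

f=1: 14 faults
f=2: 10 faults
f=3: 10 faults
f=4: 9 faults
f=5: 7 faults
f=6: 7 faults
f=7: 7 faults
Smallest f with faults ≤ 7 is 5.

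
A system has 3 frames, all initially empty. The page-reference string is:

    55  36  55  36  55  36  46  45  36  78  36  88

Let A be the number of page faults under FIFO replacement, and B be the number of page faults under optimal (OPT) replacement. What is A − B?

Under FIFO: F F . . . . F F . F F F → 7 faults.
Under OPT: F F . . . . F F . F . F → 6 faults.
A − B = 7 − 6 = 1.

1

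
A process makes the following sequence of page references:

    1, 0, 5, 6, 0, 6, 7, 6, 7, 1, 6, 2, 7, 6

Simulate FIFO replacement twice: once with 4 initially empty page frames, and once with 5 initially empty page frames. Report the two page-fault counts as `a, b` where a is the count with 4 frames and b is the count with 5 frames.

4 frames: F F F F . . F . . F . F . . → 7 faults.
5 frames: F F F F . . F . . . . F . . → 6 faults.
6 < 7: adding a frame reduced faults, as is typical.

7, 6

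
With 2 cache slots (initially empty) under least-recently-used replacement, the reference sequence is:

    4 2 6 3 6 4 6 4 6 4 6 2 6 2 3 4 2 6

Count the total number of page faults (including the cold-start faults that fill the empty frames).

4: fault, frames (4)
2: fault, frames (4 2)
6: fault, evict 4, frames (2 6)
3: fault, evict 2, frames (6 3)
6: hit
4: fault, evict 3, frames (6 4)
6: hit
4: hit
6: hit
4: hit
6: hit
2: fault, evict 4, frames (6 2)
6: hit
2: hit
3: fault, evict 6, frames (2 3)
4: fault, evict 2, frames (3 4)
2: fault, evict 3, frames (4 2)
6: fault, evict 4, frames (2 6)
Page faults: 10.

10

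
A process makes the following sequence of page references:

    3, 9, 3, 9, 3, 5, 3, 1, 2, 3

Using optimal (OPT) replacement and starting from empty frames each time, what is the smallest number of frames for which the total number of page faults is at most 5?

f=1: 10 faults
f=2: 5 faults
f=3: 5 faults
f=4: 5 faults
f=5: 5 faults
Smallest f with faults ≤ 5 is 2.

2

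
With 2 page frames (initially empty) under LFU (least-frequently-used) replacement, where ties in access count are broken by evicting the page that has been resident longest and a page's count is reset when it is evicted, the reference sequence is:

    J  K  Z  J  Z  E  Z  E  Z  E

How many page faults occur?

J: miss, frames [J]
K: miss, frames [J, K]
Z: miss, evict J, frames [K, Z]
J: miss, evict K, frames [Z, J]
Z: hit
E: miss, evict J, frames [Z, E]
Z: hit
E: hit
Z: hit
E: hit
Page faults: 5.

5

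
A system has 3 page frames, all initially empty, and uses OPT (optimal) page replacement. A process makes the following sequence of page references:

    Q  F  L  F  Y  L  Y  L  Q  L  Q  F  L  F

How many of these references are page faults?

Q: miss, frames [Q]
F: miss, frames [Q, F]
L: miss, frames [Q, F, L]
F: hit
Y: miss, evict F, frames [Q, L, Y]
L: hit
Y: hit
L: hit
Q: hit
L: hit
Q: hit
F: miss, evict Y, frames [Q, L, F]
L: hit
F: hit
Page faults: 5.

5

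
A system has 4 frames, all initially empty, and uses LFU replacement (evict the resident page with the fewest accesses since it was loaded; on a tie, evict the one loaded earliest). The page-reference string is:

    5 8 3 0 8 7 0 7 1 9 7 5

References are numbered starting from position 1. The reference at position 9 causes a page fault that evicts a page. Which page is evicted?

pos 1: 5 -> fault, frames {5}
pos 2: 8 -> fault, frames {5,8}
pos 3: 3 -> fault, frames {5,8,3}
pos 4: 0 -> fault, frames {5,8,3,0}
pos 5: 8 -> hit
pos 6: 7 -> fault, evict 5, frames {8,3,0,7}
pos 7: 0 -> hit
pos 8: 7 -> hit
pos 9: 1 -> fault, evict 3, frames {8,0,7,1}
At position 9, page 3 is evicted.

3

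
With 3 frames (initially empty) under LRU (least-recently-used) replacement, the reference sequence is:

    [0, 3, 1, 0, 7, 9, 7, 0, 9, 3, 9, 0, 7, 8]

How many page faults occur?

8

0: fault, frames [0]
3: fault, frames [0, 3]
1: fault, frames [0, 3, 1]
0: hit
7: fault, evict 3, frames [1, 0, 7]
9: fault, evict 1, frames [0, 7, 9]
7: hit
0: hit
9: hit
3: fault, evict 7, frames [0, 9, 3]
9: hit
0: hit
7: fault, evict 3, frames [9, 0, 7]
8: fault, evict 9, frames [0, 7, 8]
Page faults: 8.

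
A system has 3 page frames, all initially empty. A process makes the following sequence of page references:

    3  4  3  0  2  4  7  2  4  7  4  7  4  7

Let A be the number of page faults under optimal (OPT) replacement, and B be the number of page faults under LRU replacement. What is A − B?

-1

Under OPT: F F . F F . F . . . . . . . → 5 faults.
Under LRU: F F . F F F F . . . . . . . → 6 faults.
A − B = 5 − 6 = -1.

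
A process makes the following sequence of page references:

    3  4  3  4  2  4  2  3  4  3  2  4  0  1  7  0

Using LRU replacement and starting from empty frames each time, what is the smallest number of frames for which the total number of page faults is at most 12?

f=1: 16 faults
f=2: 11 faults
f=3: 6 faults
f=4: 6 faults
f=5: 6 faults
f=6: 6 faults
Smallest f with faults ≤ 12 is 2.

2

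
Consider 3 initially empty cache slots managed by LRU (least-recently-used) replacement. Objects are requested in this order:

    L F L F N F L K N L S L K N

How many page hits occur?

6

L → miss, frames (L)
F → miss, frames (L F)
L → hit
F → hit
N → miss, frames (L F N)
F → hit
L → hit
K → miss, evict N, frames (F L K)
N → miss, evict F, frames (L K N)
L → hit
S → miss, evict K, frames (N L S)
L → hit
K → miss, evict N, frames (S L K)
N → miss, evict S, frames (L K N)
Hits: 6.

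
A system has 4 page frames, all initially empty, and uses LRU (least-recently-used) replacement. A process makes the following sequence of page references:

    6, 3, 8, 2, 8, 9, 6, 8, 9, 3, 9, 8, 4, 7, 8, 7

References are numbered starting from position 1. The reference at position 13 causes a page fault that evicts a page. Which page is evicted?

pos 1: 6 -> miss, frames (6)
pos 2: 3 -> miss, frames (6 3)
pos 3: 8 -> miss, frames (6 3 8)
pos 4: 2 -> miss, frames (6 3 8 2)
pos 5: 8 -> hit
pos 6: 9 -> miss, evict 6, frames (3 2 8 9)
pos 7: 6 -> miss, evict 3, frames (2 8 9 6)
pos 8: 8 -> hit
pos 9: 9 -> hit
pos 10: 3 -> miss, evict 2, frames (6 8 9 3)
pos 11: 9 -> hit
pos 12: 8 -> hit
pos 13: 4 -> miss, evict 6, frames (3 9 8 4)
At position 13, page 6 is evicted.

6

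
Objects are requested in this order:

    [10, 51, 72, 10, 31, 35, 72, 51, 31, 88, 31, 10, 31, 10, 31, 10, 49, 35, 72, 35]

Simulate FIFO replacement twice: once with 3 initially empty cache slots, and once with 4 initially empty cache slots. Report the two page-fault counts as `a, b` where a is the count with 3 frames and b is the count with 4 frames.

12, 10

3 frames: F F F . F F . F . F F F . . . . F F F . → 12 faults.
4 frames: F F F . F F . . . F . F . . . . F . F F → 10 faults.
10 < 12: adding a frame reduced faults, as is typical.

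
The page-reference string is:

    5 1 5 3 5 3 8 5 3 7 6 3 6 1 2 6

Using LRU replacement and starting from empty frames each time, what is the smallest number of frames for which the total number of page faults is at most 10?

3

f=1: 16 faults
f=2: 12 faults
f=3: 8 faults
f=4: 8 faults
f=5: 8 faults
f=6: 7 faults
f=7: 7 faults
Smallest f with faults ≤ 10 is 3.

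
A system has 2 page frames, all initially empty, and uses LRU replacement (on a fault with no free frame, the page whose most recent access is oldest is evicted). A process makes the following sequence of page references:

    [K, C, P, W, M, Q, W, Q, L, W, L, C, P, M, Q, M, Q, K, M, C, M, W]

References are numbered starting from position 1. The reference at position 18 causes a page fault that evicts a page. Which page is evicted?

M

pos 1: K → fault, frames {K}
pos 2: C → fault, frames {K,C}
pos 3: P → fault, evict K, frames {C,P}
pos 4: W → fault, evict C, frames {P,W}
pos 5: M → fault, evict P, frames {W,M}
pos 6: Q → fault, evict W, frames {M,Q}
pos 7: W → fault, evict M, frames {Q,W}
pos 8: Q → hit
pos 9: L → fault, evict W, frames {Q,L}
pos 10: W → fault, evict Q, frames {L,W}
pos 11: L → hit
pos 12: C → fault, evict W, frames {L,C}
pos 13: P → fault, evict L, frames {C,P}
pos 14: M → fault, evict C, frames {P,M}
pos 15: Q → fault, evict P, frames {M,Q}
pos 16: M → hit
pos 17: Q → hit
pos 18: K → fault, evict M, frames {Q,K}
At position 18, page M is evicted.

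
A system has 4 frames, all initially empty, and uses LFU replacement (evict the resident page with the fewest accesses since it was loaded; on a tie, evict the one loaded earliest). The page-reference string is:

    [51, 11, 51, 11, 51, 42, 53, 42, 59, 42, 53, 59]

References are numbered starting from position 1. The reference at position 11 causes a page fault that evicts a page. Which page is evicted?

59

pos 1: 51 -> miss, frames (51)
pos 2: 11 -> miss, frames (51 11)
pos 3: 51 -> hit
pos 4: 11 -> hit
pos 5: 51 -> hit
pos 6: 42 -> miss, frames (51 11 42)
pos 7: 53 -> miss, frames (51 11 42 53)
pos 8: 42 -> hit
pos 9: 59 -> miss, evict 53, frames (51 11 42 59)
pos 10: 42 -> hit
pos 11: 53 -> miss, evict 59, frames (51 11 42 53)
At position 11, page 59 is evicted.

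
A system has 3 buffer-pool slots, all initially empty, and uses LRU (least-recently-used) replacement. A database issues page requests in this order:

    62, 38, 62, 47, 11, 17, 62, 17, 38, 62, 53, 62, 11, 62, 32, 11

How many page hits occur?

62 → fault, frames [62]
38 → fault, frames [62, 38]
62 → hit
47 → fault, frames [38, 62, 47]
11 → fault, evict 38, frames [62, 47, 11]
17 → fault, evict 62, frames [47, 11, 17]
62 → fault, evict 47, frames [11, 17, 62]
17 → hit
38 → fault, evict 11, frames [62, 17, 38]
62 → hit
53 → fault, evict 17, frames [38, 62, 53]
62 → hit
11 → fault, evict 38, frames [53, 62, 11]
62 → hit
32 → fault, evict 53, frames [11, 62, 32]
11 → hit
Hits: 6.

6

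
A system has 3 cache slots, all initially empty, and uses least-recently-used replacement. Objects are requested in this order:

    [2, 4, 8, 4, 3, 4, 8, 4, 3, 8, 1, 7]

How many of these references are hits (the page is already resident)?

6

2 -> miss, frames [2]
4 -> miss, frames [2, 4]
8 -> miss, frames [2, 4, 8]
4 -> hit
3 -> miss, evict 2, frames [8, 4, 3]
4 -> hit
8 -> hit
4 -> hit
3 -> hit
8 -> hit
1 -> miss, evict 4, frames [3, 8, 1]
7 -> miss, evict 3, frames [8, 1, 7]
Hits: 6.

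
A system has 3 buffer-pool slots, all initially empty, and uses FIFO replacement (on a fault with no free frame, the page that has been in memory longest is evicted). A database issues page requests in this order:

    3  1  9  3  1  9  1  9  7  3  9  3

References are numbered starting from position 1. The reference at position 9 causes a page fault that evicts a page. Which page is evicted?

pos 1: 3 → fault, frames {3}
pos 2: 1 → fault, frames {3,1}
pos 3: 9 → fault, frames {3,1,9}
pos 4: 3 → hit
pos 5: 1 → hit
pos 6: 9 → hit
pos 7: 1 → hit
pos 8: 9 → hit
pos 9: 7 → fault, evict 3, frames {1,9,7}
At position 9, page 3 is evicted.

3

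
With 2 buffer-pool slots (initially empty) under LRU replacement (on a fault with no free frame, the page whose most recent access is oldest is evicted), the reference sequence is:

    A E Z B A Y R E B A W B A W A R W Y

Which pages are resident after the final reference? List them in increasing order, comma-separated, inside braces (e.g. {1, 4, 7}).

A → fault, frames {A}
E → fault, frames {A,E}
Z → fault, evict A, frames {E,Z}
B → fault, evict E, frames {Z,B}
A → fault, evict Z, frames {B,A}
Y → fault, evict B, frames {A,Y}
R → fault, evict A, frames {Y,R}
E → fault, evict Y, frames {R,E}
B → fault, evict R, frames {E,B}
A → fault, evict E, frames {B,A}
W → fault, evict B, frames {A,W}
B → fault, evict A, frames {W,B}
A → fault, evict W, frames {B,A}
W → fault, evict B, frames {A,W}
A → hit
R → fault, evict W, frames {A,R}
W → fault, evict A, frames {R,W}
Y → fault, evict R, frames {W,Y}

{W, Y}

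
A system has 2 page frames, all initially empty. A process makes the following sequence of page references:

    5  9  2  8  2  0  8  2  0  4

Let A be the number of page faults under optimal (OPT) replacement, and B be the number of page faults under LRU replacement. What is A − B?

Under OPT: F F F F . F . F . F → 7 faults.
Under LRU: F F F F . F F F F F → 9 faults.
A − B = 7 − 9 = -2.

-2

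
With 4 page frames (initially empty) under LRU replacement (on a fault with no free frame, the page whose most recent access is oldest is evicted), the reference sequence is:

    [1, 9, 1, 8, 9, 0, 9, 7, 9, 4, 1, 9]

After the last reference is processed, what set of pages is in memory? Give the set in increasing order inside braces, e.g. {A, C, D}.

{1, 4, 7, 9}

1 -> fault, frames [1]
9 -> fault, frames [1, 9]
1 -> hit
8 -> fault, frames [9, 1, 8]
9 -> hit
0 -> fault, frames [1, 8, 9, 0]
9 -> hit
7 -> fault, evict 1, frames [8, 0, 9, 7]
9 -> hit
4 -> fault, evict 8, frames [0, 7, 9, 4]
1 -> fault, evict 0, frames [7, 9, 4, 1]
9 -> hit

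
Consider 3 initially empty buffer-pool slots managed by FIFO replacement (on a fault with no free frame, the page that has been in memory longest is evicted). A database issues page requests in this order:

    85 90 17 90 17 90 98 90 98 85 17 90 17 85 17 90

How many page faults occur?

85: fault, frames (85)
90: fault, frames (85 90)
17: fault, frames (85 90 17)
90: hit
17: hit
90: hit
98: fault, evict 85, frames (90 17 98)
90: hit
98: hit
85: fault, evict 90, frames (17 98 85)
17: hit
90: fault, evict 17, frames (98 85 90)
17: fault, evict 98, frames (85 90 17)
85: hit
17: hit
90: hit
Page faults: 7.

7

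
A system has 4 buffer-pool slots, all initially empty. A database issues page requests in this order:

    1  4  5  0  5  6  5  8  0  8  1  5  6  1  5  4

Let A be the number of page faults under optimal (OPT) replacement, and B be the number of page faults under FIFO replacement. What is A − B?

Under OPT: F F F F . F . F . . . . F . . F → 8 faults.
Under FIFO: F F F F . F . F . . F F . . . F → 9 faults.
A − B = 8 − 9 = -1.

-1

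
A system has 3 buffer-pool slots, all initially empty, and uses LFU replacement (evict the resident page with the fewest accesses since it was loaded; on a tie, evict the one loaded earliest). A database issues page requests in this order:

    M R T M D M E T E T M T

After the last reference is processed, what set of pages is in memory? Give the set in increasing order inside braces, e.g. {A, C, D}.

M → miss, frames [M]
R → miss, frames [M, R]
T → miss, frames [M, R, T]
M → hit
D → miss, evict R, frames [M, T, D]
M → hit
E → miss, evict T, frames [M, D, E]
T → miss, evict D, frames [M, E, T]
E → hit
T → hit
M → hit
T → hit

{E, M, T}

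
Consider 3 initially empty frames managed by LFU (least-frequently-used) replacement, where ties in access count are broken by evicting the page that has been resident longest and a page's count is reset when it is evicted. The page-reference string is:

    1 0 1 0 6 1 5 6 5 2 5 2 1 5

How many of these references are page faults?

1 → fault, frames [1]
0 → fault, frames [1, 0]
1 → hit
0 → hit
6 → fault, frames [1, 0, 6]
1 → hit
5 → fault, evict 6, frames [1, 0, 5]
6 → fault, evict 5, frames [1, 0, 6]
5 → fault, evict 6, frames [1, 0, 5]
2 → fault, evict 5, frames [1, 0, 2]
5 → fault, evict 2, frames [1, 0, 5]
2 → fault, evict 5, frames [1, 0, 2]
1 → hit
5 → fault, evict 2, frames [1, 0, 5]
Page faults: 10.

10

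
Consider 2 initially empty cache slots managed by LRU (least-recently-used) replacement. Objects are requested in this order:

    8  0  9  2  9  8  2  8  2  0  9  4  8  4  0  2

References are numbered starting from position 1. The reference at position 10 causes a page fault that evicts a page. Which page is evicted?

8

pos 1: 8 → fault, frames [8]
pos 2: 0 → fault, frames [8, 0]
pos 3: 9 → fault, evict 8, frames [0, 9]
pos 4: 2 → fault, evict 0, frames [9, 2]
pos 5: 9 → hit
pos 6: 8 → fault, evict 2, frames [9, 8]
pos 7: 2 → fault, evict 9, frames [8, 2]
pos 8: 8 → hit
pos 9: 2 → hit
pos 10: 0 → fault, evict 8, frames [2, 0]
At position 10, page 8 is evicted.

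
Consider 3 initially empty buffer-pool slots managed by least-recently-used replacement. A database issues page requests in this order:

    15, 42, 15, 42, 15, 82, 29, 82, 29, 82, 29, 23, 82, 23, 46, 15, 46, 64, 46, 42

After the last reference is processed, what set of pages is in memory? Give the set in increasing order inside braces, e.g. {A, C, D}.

15 -> miss, frames (15)
42 -> miss, frames (15 42)
15 -> hit
42 -> hit
15 -> hit
82 -> miss, frames (42 15 82)
29 -> miss, evict 42, frames (15 82 29)
82 -> hit
29 -> hit
82 -> hit
29 -> hit
23 -> miss, evict 15, frames (82 29 23)
82 -> hit
23 -> hit
46 -> miss, evict 29, frames (82 23 46)
15 -> miss, evict 82, frames (23 46 15)
46 -> hit
64 -> miss, evict 23, frames (15 46 64)
46 -> hit
42 -> miss, evict 15, frames (64 46 42)

{42, 46, 64}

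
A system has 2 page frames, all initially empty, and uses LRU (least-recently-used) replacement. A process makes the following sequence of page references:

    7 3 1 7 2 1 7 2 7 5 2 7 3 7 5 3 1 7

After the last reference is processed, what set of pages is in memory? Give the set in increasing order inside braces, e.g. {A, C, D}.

7 → fault, frames {7}
3 → fault, frames {7,3}
1 → fault, evict 7, frames {3,1}
7 → fault, evict 3, frames {1,7}
2 → fault, evict 1, frames {7,2}
1 → fault, evict 7, frames {2,1}
7 → fault, evict 2, frames {1,7}
2 → fault, evict 1, frames {7,2}
7 → hit
5 → fault, evict 2, frames {7,5}
2 → fault, evict 7, frames {5,2}
7 → fault, evict 5, frames {2,7}
3 → fault, evict 2, frames {7,3}
7 → hit
5 → fault, evict 3, frames {7,5}
3 → fault, evict 7, frames {5,3}
1 → fault, evict 5, frames {3,1}
7 → fault, evict 3, frames {1,7}

{1, 7}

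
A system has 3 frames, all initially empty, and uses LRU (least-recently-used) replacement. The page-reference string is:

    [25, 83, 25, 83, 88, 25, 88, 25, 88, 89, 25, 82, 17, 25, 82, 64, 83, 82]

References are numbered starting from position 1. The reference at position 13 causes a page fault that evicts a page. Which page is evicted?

pos 1: 25: miss, frames [25]
pos 2: 83: miss, frames [25, 83]
pos 3: 25: hit
pos 4: 83: hit
pos 5: 88: miss, frames [25, 83, 88]
pos 6: 25: hit
pos 7: 88: hit
pos 8: 25: hit
pos 9: 88: hit
pos 10: 89: miss, evict 83, frames [25, 88, 89]
pos 11: 25: hit
pos 12: 82: miss, evict 88, frames [89, 25, 82]
pos 13: 17: miss, evict 89, frames [25, 82, 17]
At position 13, page 89 is evicted.

89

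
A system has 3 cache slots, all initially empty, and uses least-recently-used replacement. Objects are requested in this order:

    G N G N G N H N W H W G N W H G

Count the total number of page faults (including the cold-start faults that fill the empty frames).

8

G: fault, frames {G}
N: fault, frames {G,N}
G: hit
N: hit
G: hit
N: hit
H: fault, frames {G,N,H}
N: hit
W: fault, evict G, frames {H,N,W}
H: hit
W: hit
G: fault, evict N, frames {H,W,G}
N: fault, evict H, frames {W,G,N}
W: hit
H: fault, evict G, frames {N,W,H}
G: fault, evict N, frames {W,H,G}
Page faults: 8.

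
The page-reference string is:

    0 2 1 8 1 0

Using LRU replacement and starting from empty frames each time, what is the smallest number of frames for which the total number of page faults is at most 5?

2

f=1: 6 faults
f=2: 5 faults
f=3: 5 faults
f=4: 4 faults
Smallest f with faults ≤ 5 is 2.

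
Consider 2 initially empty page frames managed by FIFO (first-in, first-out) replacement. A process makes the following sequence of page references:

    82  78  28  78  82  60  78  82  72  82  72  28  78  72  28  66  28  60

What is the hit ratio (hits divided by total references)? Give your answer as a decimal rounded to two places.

0.22

82: miss, frames [82]
78: miss, frames [82, 78]
28: miss, evict 82, frames [78, 28]
78: hit
82: miss, evict 78, frames [28, 82]
60: miss, evict 28, frames [82, 60]
78: miss, evict 82, frames [60, 78]
82: miss, evict 60, frames [78, 82]
72: miss, evict 78, frames [82, 72]
82: hit
72: hit
28: miss, evict 82, frames [72, 28]
78: miss, evict 72, frames [28, 78]
72: miss, evict 28, frames [78, 72]
28: miss, evict 78, frames [72, 28]
66: miss, evict 72, frames [28, 66]
28: hit
60: miss, evict 28, frames [66, 60]
Hits: 4 of 18 references → 4/18 = 0.2222.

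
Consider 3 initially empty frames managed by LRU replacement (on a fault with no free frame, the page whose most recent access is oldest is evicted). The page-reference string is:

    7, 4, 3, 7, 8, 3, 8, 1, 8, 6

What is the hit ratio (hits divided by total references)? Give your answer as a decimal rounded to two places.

7: miss, frames {7}
4: miss, frames {7,4}
3: miss, frames {7,4,3}
7: hit
8: miss, evict 4, frames {3,7,8}
3: hit
8: hit
1: miss, evict 7, frames {3,8,1}
8: hit
6: miss, evict 3, frames {1,8,6}
Hits: 4 of 10 references → 4/10 = 0.4000.

0.40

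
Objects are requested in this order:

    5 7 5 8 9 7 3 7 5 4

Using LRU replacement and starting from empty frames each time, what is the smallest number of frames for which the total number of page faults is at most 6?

f=1: 10 faults
f=2: 8 faults
f=3: 8 faults
f=4: 7 faults
f=5: 6 faults
f=6: 6 faults
Smallest f with faults ≤ 6 is 5.

5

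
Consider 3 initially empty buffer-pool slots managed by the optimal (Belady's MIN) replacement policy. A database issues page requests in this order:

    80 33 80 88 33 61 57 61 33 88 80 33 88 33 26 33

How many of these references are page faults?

80: miss, frames [80]
33: miss, frames [80, 33]
80: hit
88: miss, frames [80, 33, 88]
33: hit
61: miss, evict 80, frames [33, 88, 61]
57: miss, evict 88, frames [33, 61, 57]
61: hit
33: hit
88: miss, evict 57, frames [33, 61, 88]
80: miss, evict 61, frames [33, 88, 80]
33: hit
88: hit
33: hit
26: miss, evict 80, frames [33, 88, 26]
33: hit
Page faults: 8.

8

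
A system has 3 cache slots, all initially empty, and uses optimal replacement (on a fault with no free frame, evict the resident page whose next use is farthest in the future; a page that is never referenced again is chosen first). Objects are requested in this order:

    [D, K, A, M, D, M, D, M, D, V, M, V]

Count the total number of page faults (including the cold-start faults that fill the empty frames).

D → fault, frames [D]
K → fault, frames [D, K]
A → fault, frames [D, K, A]
M → fault, evict A, frames [D, K, M]
D → hit
M → hit
D → hit
M → hit
D → hit
V → fault, evict K, frames [D, M, V]
M → hit
V → hit
Page faults: 5.

5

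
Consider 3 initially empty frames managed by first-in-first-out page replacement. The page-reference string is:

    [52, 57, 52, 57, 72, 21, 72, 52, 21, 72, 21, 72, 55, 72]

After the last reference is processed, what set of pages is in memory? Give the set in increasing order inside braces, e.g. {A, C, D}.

{52, 55, 72}

52 -> fault, frames [52]
57 -> fault, frames [52, 57]
52 -> hit
57 -> hit
72 -> fault, frames [52, 57, 72]
21 -> fault, evict 52, frames [57, 72, 21]
72 -> hit
52 -> fault, evict 57, frames [72, 21, 52]
21 -> hit
72 -> hit
21 -> hit
72 -> hit
55 -> fault, evict 72, frames [21, 52, 55]
72 -> fault, evict 21, frames [52, 55, 72]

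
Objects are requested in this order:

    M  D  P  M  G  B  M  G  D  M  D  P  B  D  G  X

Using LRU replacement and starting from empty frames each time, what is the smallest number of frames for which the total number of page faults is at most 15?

2

f=1: 16 faults
f=2: 15 faults
f=3: 10 faults
f=4: 10 faults
f=5: 6 faults
f=6: 6 faults
Smallest f with faults ≤ 15 is 2.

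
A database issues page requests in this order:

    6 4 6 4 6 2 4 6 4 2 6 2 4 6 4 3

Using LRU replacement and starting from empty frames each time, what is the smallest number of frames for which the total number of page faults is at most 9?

3

f=1: 16 faults
f=2: 10 faults
f=3: 4 faults
f=4: 4 faults
Smallest f with faults ≤ 9 is 3.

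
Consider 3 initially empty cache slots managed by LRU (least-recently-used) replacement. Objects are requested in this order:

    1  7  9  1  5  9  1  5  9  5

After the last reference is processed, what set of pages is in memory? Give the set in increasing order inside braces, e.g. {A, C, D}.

1 → miss, frames [1]
7 → miss, frames [1, 7]
9 → miss, frames [1, 7, 9]
1 → hit
5 → miss, evict 7, frames [9, 1, 5]
9 → hit
1 → hit
5 → hit
9 → hit
5 → hit

{1, 5, 9}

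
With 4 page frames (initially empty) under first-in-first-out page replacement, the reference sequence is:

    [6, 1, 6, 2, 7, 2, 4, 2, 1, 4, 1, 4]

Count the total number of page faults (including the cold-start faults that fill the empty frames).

6 -> miss, frames [6]
1 -> miss, frames [6, 1]
6 -> hit
2 -> miss, frames [6, 1, 2]
7 -> miss, frames [6, 1, 2, 7]
2 -> hit
4 -> miss, evict 6, frames [1, 2, 7, 4]
2 -> hit
1 -> hit
4 -> hit
1 -> hit
4 -> hit
Page faults: 5.

5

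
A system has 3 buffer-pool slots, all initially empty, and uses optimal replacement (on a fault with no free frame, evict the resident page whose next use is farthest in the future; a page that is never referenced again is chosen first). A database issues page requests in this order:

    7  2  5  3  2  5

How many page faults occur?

4

7: miss, frames {7}
2: miss, frames {7,2}
5: miss, frames {7,2,5}
3: miss, evict 7, frames {2,5,3}
2: hit
5: hit
Page faults: 4.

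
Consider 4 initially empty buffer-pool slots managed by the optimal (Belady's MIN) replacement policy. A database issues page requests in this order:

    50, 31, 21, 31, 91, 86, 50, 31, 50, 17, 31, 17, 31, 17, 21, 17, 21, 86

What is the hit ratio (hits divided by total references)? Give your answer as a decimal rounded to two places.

50 → miss, frames (50)
31 → miss, frames (50 31)
21 → miss, frames (50 31 21)
31 → hit
91 → miss, frames (50 31 21 91)
86 → miss, evict 91, frames (50 31 21 86)
50 → hit
31 → hit
50 → hit
17 → miss, evict 50, frames (31 21 86 17)
31 → hit
17 → hit
31 → hit
17 → hit
21 → hit
17 → hit
21 → hit
86 → hit
Hits: 12 of 18 references → 12/18 = 0.6667.

0.67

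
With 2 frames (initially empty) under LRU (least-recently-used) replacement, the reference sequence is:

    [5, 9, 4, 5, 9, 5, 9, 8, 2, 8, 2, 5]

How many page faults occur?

8

5 → fault, frames [5]
9 → fault, frames [5, 9]
4 → fault, evict 5, frames [9, 4]
5 → fault, evict 9, frames [4, 5]
9 → fault, evict 4, frames [5, 9]
5 → hit
9 → hit
8 → fault, evict 5, frames [9, 8]
2 → fault, evict 9, frames [8, 2]
8 → hit
2 → hit
5 → fault, evict 8, frames [2, 5]
Page faults: 8.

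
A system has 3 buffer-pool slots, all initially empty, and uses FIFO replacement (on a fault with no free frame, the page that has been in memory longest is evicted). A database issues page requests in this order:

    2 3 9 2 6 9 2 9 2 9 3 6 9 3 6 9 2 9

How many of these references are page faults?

9

2 -> miss, frames [2]
3 -> miss, frames [2, 3]
9 -> miss, frames [2, 3, 9]
2 -> hit
6 -> miss, evict 2, frames [3, 9, 6]
9 -> hit
2 -> miss, evict 3, frames [9, 6, 2]
9 -> hit
2 -> hit
9 -> hit
3 -> miss, evict 9, frames [6, 2, 3]
6 -> hit
9 -> miss, evict 6, frames [2, 3, 9]
3 -> hit
6 -> miss, evict 2, frames [3, 9, 6]
9 -> hit
2 -> miss, evict 3, frames [9, 6, 2]
9 -> hit
Page faults: 9.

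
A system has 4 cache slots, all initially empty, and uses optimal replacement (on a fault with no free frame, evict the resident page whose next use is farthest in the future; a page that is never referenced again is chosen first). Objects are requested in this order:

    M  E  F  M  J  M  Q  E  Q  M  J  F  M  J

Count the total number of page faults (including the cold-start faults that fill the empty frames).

6

M: fault, frames [M]
E: fault, frames [M, E]
F: fault, frames [M, E, F]
M: hit
J: fault, frames [M, E, F, J]
M: hit
Q: fault, evict F, frames [M, E, J, Q]
E: hit
Q: hit
M: hit
J: hit
F: fault, evict Q, frames [M, E, J, F]
M: hit
J: hit
Page faults: 6.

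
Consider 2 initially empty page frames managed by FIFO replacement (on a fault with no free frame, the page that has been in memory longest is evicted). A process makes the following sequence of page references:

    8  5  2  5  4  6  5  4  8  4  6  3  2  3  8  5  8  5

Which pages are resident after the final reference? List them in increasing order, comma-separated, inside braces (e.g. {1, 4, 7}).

8: fault, frames {8}
5: fault, frames {8,5}
2: fault, evict 8, frames {5,2}
5: hit
4: fault, evict 5, frames {2,4}
6: fault, evict 2, frames {4,6}
5: fault, evict 4, frames {6,5}
4: fault, evict 6, frames {5,4}
8: fault, evict 5, frames {4,8}
4: hit
6: fault, evict 4, frames {8,6}
3: fault, evict 8, frames {6,3}
2: fault, evict 6, frames {3,2}
3: hit
8: fault, evict 3, frames {2,8}
5: fault, evict 2, frames {8,5}
8: hit
5: hit

{5, 8}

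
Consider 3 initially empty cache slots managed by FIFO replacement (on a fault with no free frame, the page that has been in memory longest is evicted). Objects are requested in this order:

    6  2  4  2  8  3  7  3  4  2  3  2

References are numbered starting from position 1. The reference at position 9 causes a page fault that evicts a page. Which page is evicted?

8

pos 1: 6: fault, frames {6}
pos 2: 2: fault, frames {6,2}
pos 3: 4: fault, frames {6,2,4}
pos 4: 2: hit
pos 5: 8: fault, evict 6, frames {2,4,8}
pos 6: 3: fault, evict 2, frames {4,8,3}
pos 7: 7: fault, evict 4, frames {8,3,7}
pos 8: 3: hit
pos 9: 4: fault, evict 8, frames {3,7,4}
At position 9, page 8 is evicted.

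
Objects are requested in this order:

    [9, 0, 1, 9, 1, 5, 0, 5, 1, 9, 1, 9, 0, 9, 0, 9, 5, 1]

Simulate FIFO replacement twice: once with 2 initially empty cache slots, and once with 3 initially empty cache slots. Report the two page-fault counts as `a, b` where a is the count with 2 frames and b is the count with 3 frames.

11, 7

2 frames: F F F F . F F . F F . . F . . . F F → 11 faults.
3 frames: F F F . . F . . . F . . F . . . . F → 7 faults.
7 < 11: adding a frame reduced faults, as is typical.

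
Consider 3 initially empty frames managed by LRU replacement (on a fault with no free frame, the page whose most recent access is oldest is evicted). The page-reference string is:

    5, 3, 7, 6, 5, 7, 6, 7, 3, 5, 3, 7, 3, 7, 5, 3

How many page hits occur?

9

5 → fault, frames (5)
3 → fault, frames (5 3)
7 → fault, frames (5 3 7)
6 → fault, evict 5, frames (3 7 6)
5 → fault, evict 3, frames (7 6 5)
7 → hit
6 → hit
7 → hit
3 → fault, evict 5, frames (6 7 3)
5 → fault, evict 6, frames (7 3 5)
3 → hit
7 → hit
3 → hit
7 → hit
5 → hit
3 → hit
Hits: 9.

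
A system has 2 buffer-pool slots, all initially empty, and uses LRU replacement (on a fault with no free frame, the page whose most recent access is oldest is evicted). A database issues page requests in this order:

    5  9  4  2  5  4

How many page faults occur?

6

5 → fault, frames [5]
9 → fault, frames [5, 9]
4 → fault, evict 5, frames [9, 4]
2 → fault, evict 9, frames [4, 2]
5 → fault, evict 4, frames [2, 5]
4 → fault, evict 2, frames [5, 4]
Page faults: 6.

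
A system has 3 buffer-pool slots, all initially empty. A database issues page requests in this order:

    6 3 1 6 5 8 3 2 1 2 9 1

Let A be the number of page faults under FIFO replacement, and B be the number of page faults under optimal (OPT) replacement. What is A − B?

Under FIFO: F F F . F F F F F . F . → 9 faults.
Under OPT: F F F . F F . F . . F . → 7 faults.
A − B = 9 − 7 = 2.

2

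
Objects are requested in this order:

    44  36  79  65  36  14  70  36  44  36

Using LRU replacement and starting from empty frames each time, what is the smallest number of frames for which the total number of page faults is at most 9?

2

f=1: 10 faults
f=2: 9 faults
f=3: 7 faults
f=4: 7 faults
f=5: 7 faults
f=6: 6 faults
Smallest f with faults ≤ 9 is 2.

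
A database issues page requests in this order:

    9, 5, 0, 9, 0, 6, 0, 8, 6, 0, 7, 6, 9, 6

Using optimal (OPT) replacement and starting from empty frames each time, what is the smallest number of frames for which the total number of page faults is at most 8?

2

f=1: 14 faults
f=2: 8 faults
f=3: 7 faults
f=4: 6 faults
f=5: 6 faults
f=6: 6 faults
Smallest f with faults ≤ 8 is 2.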